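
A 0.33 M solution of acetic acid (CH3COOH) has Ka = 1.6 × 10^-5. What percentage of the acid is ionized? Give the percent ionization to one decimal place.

CH3COOH ⇌ CH3COO- + H+; let x = [H+] at equilibrium.
x ≈ √(Ka·C₀) = √(1.6 × 10^-5 × 0.33) = 2.30 × 10^-3 M
% ionization = x/C₀ × 100% = 2.30 × 10^-3/0.33 × 100% = 0.7%

0.7%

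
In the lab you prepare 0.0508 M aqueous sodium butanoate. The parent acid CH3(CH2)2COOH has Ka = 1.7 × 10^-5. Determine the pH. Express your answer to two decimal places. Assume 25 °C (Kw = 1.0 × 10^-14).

pH = 8.74

CH3(CH2)2COO- is the conjugate base of the weak acid CH3(CH2)2COOH.
Kb = Kw/Ka = 1.0×10^-14 / 1.7 × 10^-5 = 5.88 × 10^-10
Kb = [OH-]²/(0.0508 − [OH-]) = 5.88 × 10^-10
Neglecting [OH-] in the denominator: [OH-] = √(5.88 × 10^-10 × 0.0508) = 5.47 × 10^-6 M
pOH = −log(5.47 × 10^-6) = 5.26; pH = 14.00 − 5.26 = 8.74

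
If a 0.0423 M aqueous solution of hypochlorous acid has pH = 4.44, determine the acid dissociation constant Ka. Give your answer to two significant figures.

[H+] = 10^(-4.44) = 3.63 × 10^-5 M
At equilibrium [HA] = 0.0423 − 3.63 × 10^-5 = 4.23 × 10^-2 M
Ka = [H+][A-]/[HA] = (3.63 × 10^-5)² / 4.23 × 10^-2 = 3.1 × 10^-8

Ka = 3.1 × 10^-8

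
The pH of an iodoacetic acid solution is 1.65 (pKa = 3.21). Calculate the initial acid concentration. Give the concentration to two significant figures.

C₀ = 8.4 × 10^-1 M

[H+] = 10^(-1.65) = 2.24 × 10^-2 M = x
Ka = 10^(−3.21) = 6.17 × 10^-4
Ka = x²/(C₀ − x) ⇒ C₀ = x + x²/Ka
C₀ = 2.24 × 10^-2 + (2.24 × 10^-2)²/(6.17 × 10^-4) = 8.36 × 10^-1 M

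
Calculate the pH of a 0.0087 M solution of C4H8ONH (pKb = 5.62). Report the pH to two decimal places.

pH = 10.16

C4H8ONH + H2O ⇌ C4H8ONH2+ + OH-
Kb = 10^(−5.62) = 2.40 × 10^-6
Let x = [OH-] at equilibrium. Kb = x²/(0.0087 − x).
Neglecting x in the denominator: x = √(2.40 × 10^-6 × 0.0087) = 1.44 × 10^-4 M
pOH = 3.84, so pH = 14.00 − pOH = 10.16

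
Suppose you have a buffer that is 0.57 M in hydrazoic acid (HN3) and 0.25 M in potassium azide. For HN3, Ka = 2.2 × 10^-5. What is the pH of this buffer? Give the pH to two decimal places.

pH = 4.30

pKa = −log(2.2 × 10^-5) = 4.658
pH = pKa + log([A⁻]/[HA]) = 4.658 + log(0.25/0.57)
pH = 4.658 + (-0.358) = 4.30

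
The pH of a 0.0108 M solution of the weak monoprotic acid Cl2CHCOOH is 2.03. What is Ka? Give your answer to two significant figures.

Ka = 5.9 × 10^-2

[H+] = 10^(-2.03) = 9.33 × 10^-3 M
At equilibrium [HA] = 0.0108 − 9.33 × 10^-3 = 1.47 × 10^-3 M
Ka = [H+][A-]/[HA] = (9.33 × 10^-3)² / 1.47 × 10^-3 = 5.9 × 10^-2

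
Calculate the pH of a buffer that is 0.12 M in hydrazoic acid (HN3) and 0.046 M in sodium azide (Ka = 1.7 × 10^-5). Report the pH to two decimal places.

pKa = −log(1.7 × 10^-5) = 4.770
pH = pKa + log([A⁻]/[HA]) = 4.770 + log(0.046/0.12)
pH = 4.770 + (-0.416) = 4.35

pH = 4.35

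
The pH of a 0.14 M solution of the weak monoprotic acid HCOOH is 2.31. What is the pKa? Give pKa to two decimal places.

[H+] = 10^(-2.31) = 4.90 × 10^-3 M
At equilibrium [HA] = 0.14 − 4.90 × 10^-3 = 1.35 × 10^-1 M
Ka = [H+][A-]/[HA] = (4.90 × 10^-3)² / 1.35 × 10^-1 = 1.78 × 10^-4
pKa = -log(1.78 × 10^-4) = 3.75

pKa = 3.75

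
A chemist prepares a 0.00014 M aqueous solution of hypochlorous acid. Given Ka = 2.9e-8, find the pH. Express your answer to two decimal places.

pH = 5.70

HOCl ⇌ OCl- + H+
From the ICE table, Ka = x²/(0.00014 − x) = 2.9 × 10^-8.
Neglecting x in the denominator: x = √(2.9 × 10^-8 × 0.00014) = 2.01 × 10^-6 M
Check: 1.4% ionized — well under 5%, approximation valid.
pH = −log[H+] = −log(2.01 × 10^-6) = 5.70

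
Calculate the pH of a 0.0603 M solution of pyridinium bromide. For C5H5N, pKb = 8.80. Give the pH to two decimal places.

pH = 3.21

C5H5NH+ is the conjugate acid of the weak base C5H5N.
Kb = 10^(−8.80) = 1.58 × 10^-9
Ka = Kw/Kb = 1.0×10^-14 / 1.58 × 10^-9 = 6.33 × 10^-6
Let x = [H+] at equilibrium. Ka = x²/(0.0603 − x).
Since Ka ≪ C₀, x ≈ √(Ka·C₀) = 6.18 × 10^-4 M.
pH = −log(6.18 × 10^-4) = 3.21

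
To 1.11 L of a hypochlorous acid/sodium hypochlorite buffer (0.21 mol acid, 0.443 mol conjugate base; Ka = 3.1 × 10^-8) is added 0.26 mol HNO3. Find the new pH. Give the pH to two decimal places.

After neutralization: n(HOCl) = 0.47 mol, n(OCl-) = 0.183 mol.
pKa = −log(3.1 × 10^-8) = 7.509
Henderson–Hasselbalch with mole ratio 0.183/0.47: pH = 7.509 + (-0.410)

pH = 7.10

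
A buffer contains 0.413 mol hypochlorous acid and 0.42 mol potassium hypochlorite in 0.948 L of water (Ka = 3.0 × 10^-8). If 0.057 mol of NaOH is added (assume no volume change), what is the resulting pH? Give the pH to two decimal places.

pH = 7.65

After neutralization: n(HOCl) = 0.356 mol, n(OCl-) = 0.477 mol.
pKa = −log(3.0 × 10^-8) = 7.523
pH = pKa + log(n_OCl-/n_HOCl) = 7.523 + log(0.477/0.356) = 7.523 + (+0.127)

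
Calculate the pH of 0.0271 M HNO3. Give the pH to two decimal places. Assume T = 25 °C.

HNO3 is a strong acid and dissociates completely, so [H+] = 0.0271 M.
pH = -log(0.0271) = 1.57

pH = 1.57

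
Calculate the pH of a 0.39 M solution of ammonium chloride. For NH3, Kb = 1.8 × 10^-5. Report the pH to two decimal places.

pH = 4.83

NH4+ is the conjugate acid of the weak base NH3.
Ka = Kw/Kb = 1.0×10^-14 / 1.8 × 10^-5 = 5.56 × 10^-10
Let x = [H+] at equilibrium. Ka = x²/(0.39 − x).
Neglecting x in the denominator: x = √(5.56 × 10^-10 × 0.39) = 1.47 × 10^-5 M
pH = −log[H+] = −log(1.47 × 10^-5) = 4.83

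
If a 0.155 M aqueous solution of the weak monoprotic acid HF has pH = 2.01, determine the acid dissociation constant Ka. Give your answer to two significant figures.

[H+] = 10^(-2.01) = 9.77 × 10^-3 M
At equilibrium [HA] = 0.155 − 9.77 × 10^-3 = 1.45 × 10^-1 M
Ka = [H+][A-]/[HA] = (9.77 × 10^-3)² / 1.45 × 10^-1 = 6.6 × 10^-4

Ka = 6.6 × 10^-4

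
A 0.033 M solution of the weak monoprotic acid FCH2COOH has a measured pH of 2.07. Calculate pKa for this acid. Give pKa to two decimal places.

pKa = 2.53

[H+] = 10^(-2.07) = 8.51 × 10^-3 M
At equilibrium [HA] = 0.033 − 8.51 × 10^-3 = 2.45 × 10^-2 M
Ka = [H+][A-]/[HA] = (8.51 × 10^-3)² / 2.45 × 10^-2 = 2.96 × 10^-3
pKa = -log(2.96 × 10^-3) = 2.53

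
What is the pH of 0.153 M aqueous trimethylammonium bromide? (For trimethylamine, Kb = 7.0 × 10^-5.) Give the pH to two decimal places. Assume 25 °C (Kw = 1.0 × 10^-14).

pH = 5.33

(CH3)3NH+ is the conjugate acid of the weak base (CH3)3N.
Ka = Kw/Kb = 1.0×10^-14 / 7.0 × 10^-5 = 1.43 × 10^-10
From the ICE table, Ka = x²/(0.153 − x) = 1.43 × 10^-10.
Neglecting x in the denominator: x = √(1.43 × 10^-10 × 0.153) = 4.68 × 10^-6 M
Check: 0.0031% ionized — well under 5%, approximation valid.
pH = −log[H+] = −log(4.68 × 10^-6) = 5.33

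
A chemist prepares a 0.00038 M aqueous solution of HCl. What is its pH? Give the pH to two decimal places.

pH = 3.42

HCl is a strong acid and dissociates completely, so [H+] = 0.00038 M.
pH = -log(0.00038) = 3.42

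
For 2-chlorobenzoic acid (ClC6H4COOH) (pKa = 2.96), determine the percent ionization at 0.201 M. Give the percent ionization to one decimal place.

7.1%

ClC6H4COOH ⇌ ClC6H4COO- + H+; let x = [H+] at equilibrium.
Ka = 10^(−2.96) = 1.10 × 10^-3
Solve x² + 0.0011x − 0.000221 = 0 → x = 1.43 × 10^-2 M
Fraction ionized = 1.43 × 10^-2 / 0.201 = 0.0711 → 7.1%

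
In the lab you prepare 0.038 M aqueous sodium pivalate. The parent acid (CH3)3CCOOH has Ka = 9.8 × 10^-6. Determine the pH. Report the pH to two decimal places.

pH = 8.79

(CH3)3CCOO- is the conjugate base of the weak acid (CH3)3CCOOH.
Kb = Kw/Ka = 1.0×10^-14 / 9.8 × 10^-6 = 1.02 × 10^-9
Kb = x²/(0.038 − x) = 1.02 × 10^-9
Assume x ≪ 0.038: x ≈ √(1.02 × 10^-9 × 0.038) = 6.23 × 10^-6 M
Check: 0.016% ionized — well under 5%, approximation valid.
pOH = −log(6.23 × 10^-6) = 5.21; pH = 14.00 − 5.21 = 8.79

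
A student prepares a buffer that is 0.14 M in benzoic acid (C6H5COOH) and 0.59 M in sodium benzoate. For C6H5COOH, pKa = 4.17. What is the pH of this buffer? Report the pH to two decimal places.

Using pH = pKa + log([base]/[acid]) with [base]/[acid] = 0.59/0.14:
pH = 4.17 + (+0.625) = 4.79

pH = 4.79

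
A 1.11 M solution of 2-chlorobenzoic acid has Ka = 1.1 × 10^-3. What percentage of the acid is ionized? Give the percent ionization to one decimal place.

3.1%

ClC6H4COOH ⇌ ClC6H4COO- + H+; let x = [H+] at equilibrium.
x ≈ √(Ka·C₀) = √(1.1 × 10^-3 × 1.11) = 3.49 × 10^-2 M
Fraction ionized = 3.49 × 10^-2 / 1.11 = 0.0314 → 3.1%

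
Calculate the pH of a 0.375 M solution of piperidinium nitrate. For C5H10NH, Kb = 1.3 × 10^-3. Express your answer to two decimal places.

pH = 5.77

C5H10NH2+ is the conjugate acid of the weak base C5H10NH.
Ka = Kw/Kb = 1.0×10^-14 / 1.3 × 10^-3 = 7.69 × 10^-12
Ka = [H+]²/(0.375 − [H+]) = 7.69 × 10^-12
Assume [H+] ≪ 0.375: [H+] ≈ √(7.69 × 10^-12 × 0.375) = 1.70 × 10^-6 M
Check: 0.00045% ionized — well under 5%, approximation valid.
pH = −log(1.70 × 10^-6) = 5.77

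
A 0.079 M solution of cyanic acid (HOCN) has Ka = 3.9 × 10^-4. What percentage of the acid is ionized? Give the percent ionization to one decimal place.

HOCN ⇌ OCN- + H+; let x = [H+] at equilibrium.
Ka = x²/(C₀ − x); solving the quadratic gives x = 5.36 × 10^-3 M.
Fraction ionized = 5.36 × 10^-3 / 0.079 = 0.0678 → 6.8%

6.8%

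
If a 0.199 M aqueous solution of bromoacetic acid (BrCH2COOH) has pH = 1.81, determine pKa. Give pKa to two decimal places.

[H+] = 10^(-1.81) = 1.55 × 10^-2 M
At equilibrium [HA] = 0.199 − 1.55 × 10^-2 = 1.83 × 10^-1 M
Ka = [H+][A-]/[HA] = (1.55 × 10^-2)² / 1.83 × 10^-1 = 1.31 × 10^-3
pKa = -log(1.31 × 10^-3) = 2.88

pKa = 2.88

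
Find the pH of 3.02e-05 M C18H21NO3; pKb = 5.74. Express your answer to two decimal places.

pH = 8.82

C18H21NO3 + H2O ⇌ C18H22NO3+ + OH-
Kb = 10^(−5.74) = 1.82 × 10^-6
From the ICE table, Kb = x²/(3.02e-05 − x) = 1.82 × 10^-6.
x is not negligible relative to C₀; solve x² + 1.82e-06·x − 5.5e-11 = 0.
x = (−Kb + √(Kb² + 4·Kb·C₀))/2 = 6.56 × 10^-6 M
pOH = −log(6.56 × 10^-6) = 5.18; pH = 14.00 − 5.18 = 8.82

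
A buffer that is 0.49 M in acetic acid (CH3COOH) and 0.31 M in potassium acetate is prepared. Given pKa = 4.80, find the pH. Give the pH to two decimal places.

Henderson–Hasselbalch: pH = pKa + log([CH3COO-]/[CH3COOH]) = 4.80 + log(0.31/0.49)
pH = 4.80 + (-0.199) = 4.60

pH = 4.60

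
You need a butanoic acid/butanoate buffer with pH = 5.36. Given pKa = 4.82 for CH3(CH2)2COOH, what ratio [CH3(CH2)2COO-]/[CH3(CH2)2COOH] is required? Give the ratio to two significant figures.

pH = pKa + log(r) ⇒ log(r) = 5.36 − 4.82 = +0.54
r = [CH3(CH2)2COO-]/[CH3(CH2)2COOH] = 10^(+0.54) = 3.47

ratio = 3.5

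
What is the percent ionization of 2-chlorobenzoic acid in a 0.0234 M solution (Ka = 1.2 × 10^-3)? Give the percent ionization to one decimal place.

ClC6H4COOH ⇌ ClC6H4COO- + H+; let x = [H+] at equilibrium.
Solve x² + 0.0012x − 2.81e-05 = 0 → x = 4.73 × 10^-3 M
Fraction ionized = 4.73 × 10^-3 / 0.0234 = 0.2021 → 20.2%

20.2%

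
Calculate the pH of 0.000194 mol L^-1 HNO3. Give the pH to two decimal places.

HNO3 is a strong acid and dissociates completely, so [H+] = 0.000194 M.
pH = -log(0.000194) = 3.71

pH = 3.71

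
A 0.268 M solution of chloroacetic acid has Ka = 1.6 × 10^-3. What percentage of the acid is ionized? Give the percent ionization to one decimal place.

ClCH2COOH ⇌ ClCH2COO- + H+; let x = [H+] at equilibrium.
Ka = x²/(C₀ − x); solving the quadratic gives x = 1.99 × 10^-2 M.
% ionization = x/C₀ × 100% = 1.99 × 10^-2/0.268 × 100% = 7.4%

7.4%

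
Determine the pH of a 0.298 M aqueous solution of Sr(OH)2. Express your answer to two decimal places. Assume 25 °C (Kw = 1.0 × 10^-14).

Sr(OH)2 is a strong base (each formula unit releases 2 OH-); [OH-] = 0.596 M.
pOH = -log(0.596) = 0.22
pH = 14.00 - 0.22 = 13.78

pH = 13.78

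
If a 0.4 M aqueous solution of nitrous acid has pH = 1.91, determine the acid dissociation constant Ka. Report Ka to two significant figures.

[H+] = 10^(-1.91) = 1.23 × 10^-2 M
At equilibrium [HA] = 0.4 − 1.23 × 10^-2 = 3.88 × 10^-1 M
Ka = [H+][A-]/[HA] = (1.23 × 10^-2)² / 3.88 × 10^-1 = 3.9 × 10^-4

Ka = 3.9 × 10^-4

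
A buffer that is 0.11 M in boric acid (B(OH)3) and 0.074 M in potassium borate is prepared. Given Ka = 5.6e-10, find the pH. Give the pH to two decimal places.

pKa = −log(5.6 × 10^-10) = 9.252
Henderson–Hasselbalch: pH = pKa + log([B(OH)4-]/[B(OH)3]) = 9.252 + log(0.074/0.11)
pH = 9.252 + (-0.172) = 9.08

pH = 9.08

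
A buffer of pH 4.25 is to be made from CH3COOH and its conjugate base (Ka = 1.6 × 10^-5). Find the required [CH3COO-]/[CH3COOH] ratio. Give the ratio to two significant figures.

ratio = 0.28

pKa = -log(1.6 × 10^-5) = 4.796
pH = pKa + log(r) ⇒ log(r) = 4.25 − 4.796 = -0.546
r = [CH3COO-]/[CH3COOH] = 10^(-0.546) = 0.284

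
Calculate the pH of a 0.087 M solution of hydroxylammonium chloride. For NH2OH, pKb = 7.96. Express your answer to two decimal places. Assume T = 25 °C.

pH = 3.55

NH3OH+ is the conjugate acid of the weak base NH2OH.
Kb = 10^(−7.96) = 1.10 × 10^-8
Ka = Kw/Kb = 1.0×10^-14 / 1.10 × 10^-8 = 9.09 × 10^-7
From the ICE table, Ka = [H+]²/(0.087 − [H+]) = 9.09 × 10^-7.
Assume [H+] ≪ 0.087: [H+] ≈ √(9.09 × 10^-7 × 0.087) = 2.81 × 10^-4 M
pH = −log[H+] = −log(2.81 × 10^-4) = 3.55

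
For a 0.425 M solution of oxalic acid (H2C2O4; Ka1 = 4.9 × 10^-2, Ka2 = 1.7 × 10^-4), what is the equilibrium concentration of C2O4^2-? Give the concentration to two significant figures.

First ionization gives [H+] ≈ [HC2O4-] = 1.22 × 10^-1 M.
Second step: Ka2 = [H+][C2O4^2-]/[HC2O4-] ≈ [C2O4^2-] (since [H+] ≈ [HC2O4-]).
So [C2O4^2-] ≈ Ka2.

1.7 × 10^-4 M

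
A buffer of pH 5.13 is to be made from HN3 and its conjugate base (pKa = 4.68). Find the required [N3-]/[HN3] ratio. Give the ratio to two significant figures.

ratio = 2.8

pH = pKa + log(r) ⇒ log(r) = 5.13 − 4.68 = +0.45
r = [N3-]/[HN3] = 10^(+0.45) = 2.82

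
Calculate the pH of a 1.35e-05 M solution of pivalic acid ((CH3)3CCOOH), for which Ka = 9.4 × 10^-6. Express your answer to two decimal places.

pH = 5.12

(CH3)3CCOOH ⇌ (CH3)3CCOO- + H+
From the ICE table, Ka = [H+]²/(1.35e-05 − [H+]) = 9.4 × 10^-6.
[H+] is not negligible relative to C₀; solve [H+]² + 9.4e-06·[H+] − 1.27e-10 = 0.
[H+] = [−9.4e-06 + √(9.4e-06² + 5.08e-10)]/2 = 7.51 × 10^-6 M
pH = −log(7.51 × 10^-6) = 5.12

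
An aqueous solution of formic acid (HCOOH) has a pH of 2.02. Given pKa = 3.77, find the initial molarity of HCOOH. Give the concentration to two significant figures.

C₀ = 5.5 × 10^-1 M

[H+] = 10^(-2.02) = 9.55 × 10^-3 M = x
Ka = 10^(−3.77) = 1.70 × 10^-4
Ka = x²/(C₀ − x) ⇒ C₀ = x + x²/Ka
C₀ = 9.55 × 10^-3 + (9.55 × 10^-3)²/(1.70 × 10^-4) = 5.46 × 10^-1 M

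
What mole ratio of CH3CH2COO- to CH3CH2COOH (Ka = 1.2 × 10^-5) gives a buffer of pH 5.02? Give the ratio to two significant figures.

pKa = -log(1.2 × 10^-5) = 4.921
pH = pKa + log(r) ⇒ log(r) = 5.02 − 4.921 = +0.099
r = [CH3CH2COO-]/[CH3CH2COOH] = 10^(+0.099) = 1.26

ratio = 1.3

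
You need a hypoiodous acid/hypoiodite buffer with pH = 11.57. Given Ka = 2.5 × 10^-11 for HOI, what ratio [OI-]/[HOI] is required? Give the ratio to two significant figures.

pKa = -log(2.5 × 10^-11) = 10.602
pH = pKa + log(r) ⇒ log(r) = 11.57 − 10.602 = +0.968
r = [OI-]/[HOI] = 10^(+0.968) = 9.29

ratio = 9.3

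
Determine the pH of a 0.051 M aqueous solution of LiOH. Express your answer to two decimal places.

pH = 12.71

LiOH is a strong base; [OH-] = 0.051 M.
pOH = -log(0.051) = 1.29
pH = 14.00 - 1.29 = 12.71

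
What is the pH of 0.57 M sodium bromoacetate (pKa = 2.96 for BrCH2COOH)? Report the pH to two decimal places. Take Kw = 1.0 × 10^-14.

BrCH2COO- is the conjugate base of the weak acid BrCH2COOH.
Ka = 10^(−2.96) = 1.10 × 10^-3
Kb = Kw/Ka = 1.0×10^-14 / 1.10 × 10^-3 = 9.09 × 10^-12
From the ICE table, Kb = x²/(0.57 − x) = 9.09 × 10^-12.
Neglecting x in the denominator: x = √(9.09 × 10^-12 × 0.57) = 2.28 × 10^-6 M
pOH = 5.64, so pH = 14.00 − pOH = 8.36

pH = 8.36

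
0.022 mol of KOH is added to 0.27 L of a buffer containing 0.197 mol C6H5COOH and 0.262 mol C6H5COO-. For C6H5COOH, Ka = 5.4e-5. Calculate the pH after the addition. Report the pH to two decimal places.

pH = 4.48

OH- converts C6H5COOH to C6H5COO-: C6H5COOH → 0.175 mol, C6H5COO- → 0.284 mol.
pKa = −log(5.4 × 10^-5) = 4.268
pH = pKa + log(n_C6H5COO-/n_C6H5COOH) = 4.268 + log(0.284/0.175) = 4.268 + (+0.210)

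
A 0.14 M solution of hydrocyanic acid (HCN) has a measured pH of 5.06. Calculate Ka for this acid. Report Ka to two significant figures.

[H+] = 10^(-5.06) = 8.71 × 10^-6 M
At equilibrium [HA] = 0.14 − 8.71 × 10^-6 = 1.40 × 10^-1 M
Ka = [H+][A-]/[HA] = (8.71 × 10^-6)² / 1.40 × 10^-1 = 5.4 × 10^-10

Ka = 5.4 × 10^-10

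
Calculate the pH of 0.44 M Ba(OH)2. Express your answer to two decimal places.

Ba(OH)2 is a strong base (each formula unit releases 2 OH-); [OH-] = 0.88 M.
pOH = -log(0.88) = 0.06
pH = 14.00 - 0.06 = 13.94

pH = 13.94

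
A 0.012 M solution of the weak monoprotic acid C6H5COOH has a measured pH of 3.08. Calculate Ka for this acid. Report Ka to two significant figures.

Ka = 6.2 × 10^-5

[H+] = 10^(-3.08) = 8.32 × 10^-4 M
At equilibrium [HA] = 0.012 − 8.32 × 10^-4 = 1.12 × 10^-2 M
Ka = [H+][A-]/[HA] = (8.32 × 10^-4)² / 1.12 × 10^-2 = 6.2 × 10^-5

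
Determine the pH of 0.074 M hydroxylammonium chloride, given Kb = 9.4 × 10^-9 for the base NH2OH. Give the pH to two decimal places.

pH = 3.55

NH3OH+ is the conjugate acid of the weak base NH2OH.
Ka = Kw/Kb = 1.0×10^-14 / 9.4 × 10^-9 = 1.06 × 10^-6
Ka = x²/(0.074 − x) = 1.06 × 10^-6
Since Ka ≪ C₀, x ≈ √(Ka·C₀) = 2.80 × 10^-4 M.
(x/C₀ = 0.38% < 5%, so the approximation holds.)
pH = −log(2.80 × 10^-4) = 3.55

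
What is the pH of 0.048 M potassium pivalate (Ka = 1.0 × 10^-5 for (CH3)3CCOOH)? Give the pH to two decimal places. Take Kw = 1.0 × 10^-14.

(CH3)3CCOO- is the conjugate base of the weak acid (CH3)3CCOOH.
Kb = Kw/Ka = 1.0×10^-14 / 1.0 × 10^-5 = 1.00 × 10^-9
Kb = [OH-]²/(0.048 − [OH-]) = 1.00 × 10^-9
Assume [OH-] ≪ 0.048: [OH-] ≈ √(1.00 × 10^-9 × 0.048) = 6.93 × 10^-6 M
pOH = −log(6.93 × 10^-6) = 5.16; pH = 14.00 − 5.16 = 8.84

pH = 8.84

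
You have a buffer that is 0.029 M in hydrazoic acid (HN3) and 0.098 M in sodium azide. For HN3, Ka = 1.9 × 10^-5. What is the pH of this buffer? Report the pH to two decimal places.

pKa = −log(1.9 × 10^-5) = 4.721
Using pH = pKa + log([base]/[acid]) with [base]/[acid] = 0.098/0.029:
pH = 4.721 + (+0.529) = 5.25

pH = 5.25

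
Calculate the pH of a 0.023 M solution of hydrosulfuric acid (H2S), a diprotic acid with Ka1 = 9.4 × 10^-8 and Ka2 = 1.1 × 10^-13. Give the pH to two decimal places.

pH = 4.33

Ka1 ≫ Ka2, so treat the first dissociation as the only significant source of H+.
Ka1 = x²/(0.023 − x) = 9.4 × 10^-8
x ≈ √(9.4 × 10^-8 × 0.023) = 4.65 × 10^-5 M
pH = −log(4.65 × 10^-5) = 4.33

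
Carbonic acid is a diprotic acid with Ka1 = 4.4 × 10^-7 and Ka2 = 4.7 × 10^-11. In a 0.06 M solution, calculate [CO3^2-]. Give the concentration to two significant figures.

4.7 × 10^-11 M

First ionization gives [H+] ≈ [HCO3-] = 1.62 × 10^-4 M.
Second step: Ka2 = [H+][CO3^2-]/[HCO3-] ≈ [CO3^2-] (since [H+] ≈ [HCO3-]).
So [CO3^2-] ≈ Ka2.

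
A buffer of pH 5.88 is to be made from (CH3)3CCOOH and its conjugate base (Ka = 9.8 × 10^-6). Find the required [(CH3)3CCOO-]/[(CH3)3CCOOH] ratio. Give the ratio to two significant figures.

pKa = -log(9.8 × 10^-6) = 5.009
pH = pKa + log(r) ⇒ log(r) = 5.88 − 5.009 = +0.871
r = [(CH3)3CCOO-]/[(CH3)3CCOOH] = 10^(+0.871) = 7.43

ratio = 7.4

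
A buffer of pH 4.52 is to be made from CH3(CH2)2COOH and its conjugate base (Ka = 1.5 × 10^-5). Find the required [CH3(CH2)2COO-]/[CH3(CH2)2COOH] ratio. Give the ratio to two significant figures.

pKa = -log(1.5 × 10^-5) = 4.824
pH = pKa + log(r) ⇒ log(r) = 4.52 − 4.824 = -0.304
r = [CH3(CH2)2COO-]/[CH3(CH2)2COOH] = 10^(-0.304) = 0.497

ratio = 0.50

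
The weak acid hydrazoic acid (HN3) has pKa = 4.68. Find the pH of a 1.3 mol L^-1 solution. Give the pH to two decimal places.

pH = 2.28

HN3 ⇌ N3- + H+
Ka = 10^(−4.68) = 2.09 × 10^-5
Ka = [H+]²/(1.3 − [H+]) = 2.09 × 10^-5
Since Ka ≪ C₀, [H+] ≈ √(Ka·C₀) = 5.21 × 10^-3 M.
pH = −log(5.21 × 10^-3) = 2.28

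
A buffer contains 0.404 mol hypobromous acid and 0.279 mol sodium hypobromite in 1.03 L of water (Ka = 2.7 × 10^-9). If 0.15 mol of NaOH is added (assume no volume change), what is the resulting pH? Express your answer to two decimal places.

pH = 8.80

OH- converts HOBr to OBr-: HOBr → 0.254 mol, OBr- → 0.429 mol.
pKa = −log(2.7 × 10^-9) = 8.569
pH = pKa + log(n_OBr-/n_HOBr) = 8.569 + log(0.429/0.254) = 8.569 + (+0.228)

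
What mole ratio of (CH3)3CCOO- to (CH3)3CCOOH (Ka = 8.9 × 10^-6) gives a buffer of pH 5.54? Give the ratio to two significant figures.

pKa = -log(8.9 × 10^-6) = 5.051
pH = pKa + log(r) ⇒ log(r) = 5.54 − 5.051 = +0.489
r = [(CH3)3CCOO-]/[(CH3)3CCOOH] = 10^(+0.489) = 3.08

ratio = 3.1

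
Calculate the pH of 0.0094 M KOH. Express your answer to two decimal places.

pH = 11.97

KOH is a strong base; [OH-] = 0.0094 M.
pOH = -log(0.0094) = 2.03
pH = 14.00 - 2.03 = 11.97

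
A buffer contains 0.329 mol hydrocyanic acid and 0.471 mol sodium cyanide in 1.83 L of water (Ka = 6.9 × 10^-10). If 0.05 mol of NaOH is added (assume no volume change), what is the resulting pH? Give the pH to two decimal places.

pH = 9.43

OH- converts HCN to CN-: HCN → 0.279 mol, CN- → 0.521 mol.
pKa = −log(6.9 × 10^-10) = 9.161
Henderson–Hasselbalch with mole ratio 0.521/0.279: pH = 9.161 + (+0.271)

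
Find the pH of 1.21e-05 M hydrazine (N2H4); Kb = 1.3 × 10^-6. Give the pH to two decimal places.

pH = 8.53

N2H4 + H2O ⇌ N2H5+ + OH-
Kb = x²/(1.21e-05 − x) = 1.3 × 10^-6
Here C₀/Kb ≈ 9.31, so the small-x approximation fails. Use the quadratic:
x = (−Kb + √(Kb² + 4·Kb·C₀))/2 = 3.37 × 10^-6 M
pOH = 5.47, so pH = 14.00 − pOH = 8.53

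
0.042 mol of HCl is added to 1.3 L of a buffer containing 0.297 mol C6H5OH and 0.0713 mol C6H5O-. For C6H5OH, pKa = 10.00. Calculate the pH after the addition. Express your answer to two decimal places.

Added H+ converts C6H5O- to C6H5OH: C6H5OH → 0.339 mol, C6H5O- → 0.0293 mol.
pH = pKa + log(n_C6H5O-/n_C6H5OH) = 10.00 + log(0.0293/0.339) = 10.00 + (-1.063)

pH = 8.94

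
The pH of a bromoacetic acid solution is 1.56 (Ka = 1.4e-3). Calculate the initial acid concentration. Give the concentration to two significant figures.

[H+] = 10^(-1.56) = 2.75 × 10^-2 M = x
Ka = x²/(C₀ − x) ⇒ C₀ = x + x²/Ka
C₀ = 2.75 × 10^-2 + (2.75 × 10^-2)²/(1.4 × 10^-3) = 5.68 × 10^-1 M

C₀ = 5.7 × 10^-1 M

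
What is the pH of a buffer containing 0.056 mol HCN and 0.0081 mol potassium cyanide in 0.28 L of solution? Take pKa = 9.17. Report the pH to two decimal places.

pH = 8.33

Henderson–Hasselbalch: pH = pKa + log([CN-]/[HCN]) = 9.17 + log(0.0081/0.056)
pH = 9.17 + (-0.840) = 8.33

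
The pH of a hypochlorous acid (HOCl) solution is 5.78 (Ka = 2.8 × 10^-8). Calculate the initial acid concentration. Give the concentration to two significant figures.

C₀ = 1.0 × 10^-4 M

[H+] = 10^(-5.78) = 1.66 × 10^-6 M = x
Ka = x²/(C₀ − x) ⇒ C₀ = x + x²/Ka
C₀ = 1.66 × 10^-6 + (1.66 × 10^-6)²/(2.8 × 10^-8) = 1.00 × 10^-4 M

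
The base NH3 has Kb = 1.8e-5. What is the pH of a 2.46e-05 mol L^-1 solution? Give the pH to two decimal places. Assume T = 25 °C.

pH = 9.14

NH3 + H2O ⇌ NH4+ + OH-
From the ICE table, Kb = [OH-]²/(2.46e-05 − [OH-]) = 1.8 × 10^-5.
[OH-] is not negligible relative to C₀; solve [OH-]² + 1.8e-05·[OH-] − 4.43e-10 = 0.
[OH-] = [−1.8e-05 + √(1.8e-05² + 1.77e-09)]/2 = 1.39 × 10^-5 M
pOH = −log(1.39 × 10^-5) = 4.86; pH = 14.00 − 4.86 = 9.14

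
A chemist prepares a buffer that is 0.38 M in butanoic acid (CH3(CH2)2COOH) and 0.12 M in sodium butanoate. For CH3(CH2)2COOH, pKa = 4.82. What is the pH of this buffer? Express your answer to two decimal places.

pH = 4.32

pH = pKa + log([A⁻]/[HA]) = 4.82 + log(0.12/0.38)
pH = 4.82 + (-0.501) = 4.32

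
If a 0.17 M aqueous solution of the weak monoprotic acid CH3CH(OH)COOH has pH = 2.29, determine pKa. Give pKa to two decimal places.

[H+] = 10^(-2.29) = 5.13 × 10^-3 M
At equilibrium [HA] = 0.17 − 5.13 × 10^-3 = 1.65 × 10^-1 M
Ka = [H+][A-]/[HA] = (5.13 × 10^-3)² / 1.65 × 10^-1 = 1.59 × 10^-4
pKa = -log(1.59 × 10^-4) = 3.80

pKa = 3.80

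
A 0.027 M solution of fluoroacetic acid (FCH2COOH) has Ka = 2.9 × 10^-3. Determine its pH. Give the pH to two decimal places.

pH = 2.12

FCH2COOH ⇌ FCH2COO- + H+
Let x = [H+] at equilibrium. Ka = x²/(0.027 − x).
The 5% rule fails; solving x² + Ka·x − Ka·C₀ = 0 exactly:
x = (−Ka + √(Ka² + 4·Ka·C₀))/2 = 7.52 × 10^-3 M
pH = −log[H+] = −log(7.52 × 10^-3) = 2.12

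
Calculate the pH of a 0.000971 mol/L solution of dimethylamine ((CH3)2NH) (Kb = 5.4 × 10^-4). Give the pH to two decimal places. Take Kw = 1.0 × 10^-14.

(CH3)2NH + H2O ⇌ (CH3)2NH2+ + OH-
Kb = [OH-]²/(0.000971 − [OH-]) = 5.4 × 10^-4
Here C₀/Kb ≈ 1.8, so the small-[OH-] approximation fails. Use the quadratic:
[OH-] = (−Kb + √(Kb² + 4·Kb·C₀))/2 = 5.03 × 10^-4 M
pOH = −log(5.03 × 10^-4) = 3.30; pH = 14.00 − 3.30 = 10.70

pH = 10.70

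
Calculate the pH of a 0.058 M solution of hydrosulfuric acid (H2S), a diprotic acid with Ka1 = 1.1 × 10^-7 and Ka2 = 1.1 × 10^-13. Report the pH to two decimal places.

pH = 4.10

Since Ka1 ≫ Ka2, the first ionization dominates [H+].
Ka1 = x²/(0.058 − x) = 1.1 × 10^-7
x ≈ √(1.1 × 10^-7 × 0.058) = 7.99 × 10^-5 M
pH = −log(7.99 × 10^-5) = 4.10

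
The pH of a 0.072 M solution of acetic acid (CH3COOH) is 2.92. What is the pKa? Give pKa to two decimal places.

pKa = 4.69

[H+] = 10^(-2.92) = 1.20 × 10^-3 M
At equilibrium [HA] = 0.072 − 1.20 × 10^-3 = 7.08 × 10^-2 M
Ka = [H+][A-]/[HA] = (1.20 × 10^-3)² / 7.08 × 10^-2 = 2.03 × 10^-5
pKa = -log(2.03 × 10^-5) = 4.69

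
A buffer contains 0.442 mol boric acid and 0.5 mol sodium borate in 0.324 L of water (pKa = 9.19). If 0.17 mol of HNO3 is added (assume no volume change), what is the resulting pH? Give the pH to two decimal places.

Added H+ converts B(OH)4- to B(OH)3: B(OH)3 → 0.612 mol, B(OH)4- → 0.33 mol.
Henderson–Hasselbalch with mole ratio 0.33/0.612: pH = 9.19 + (-0.268)

pH = 8.92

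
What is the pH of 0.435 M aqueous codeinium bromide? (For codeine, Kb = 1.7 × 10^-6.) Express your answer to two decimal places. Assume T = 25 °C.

C18H22NO3+ is the conjugate acid of the weak base C18H21NO3.
Ka = Kw/Kb = 1.0×10^-14 / 1.7 × 10^-6 = 5.88 × 10^-9
Let x = [H+] at equilibrium. Ka = x²/(0.435 − x).
Since Ka ≪ C₀, x ≈ √(Ka·C₀) = 5.06 × 10^-5 M.
pH = −log[H+] = −log(5.06 × 10^-5) = 4.30

pH = 4.30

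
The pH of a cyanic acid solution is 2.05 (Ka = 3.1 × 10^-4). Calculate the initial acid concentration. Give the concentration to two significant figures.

C₀ = 2.7 × 10^-1 M

[H+] = 10^(-2.05) = 8.91 × 10^-3 M = x
Ka = x²/(C₀ − x) ⇒ C₀ = x + x²/Ka
C₀ = 8.91 × 10^-3 + (8.91 × 10^-3)²/(3.1 × 10^-4) = 2.65 × 10^-1 M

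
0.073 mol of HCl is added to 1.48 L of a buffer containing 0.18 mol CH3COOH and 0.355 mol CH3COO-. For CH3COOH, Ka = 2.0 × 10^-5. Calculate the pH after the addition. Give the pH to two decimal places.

pH = 4.75

Added H+ converts CH3COO- to CH3COOH: CH3COOH → 0.253 mol, CH3COO- → 0.282 mol.
pKa = −log(2.0 × 10^-5) = 4.699
Henderson–Hasselbalch with mole ratio 0.282/0.253: pH = 4.699 + (+0.047)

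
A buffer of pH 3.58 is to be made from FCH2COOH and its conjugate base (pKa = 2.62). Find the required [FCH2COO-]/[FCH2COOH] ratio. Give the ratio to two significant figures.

pH = pKa + log(r) ⇒ log(r) = 3.58 − 2.62 = +0.96
r = [FCH2COO-]/[FCH2COOH] = 10^(+0.96) = 9.12

ratio = 9.1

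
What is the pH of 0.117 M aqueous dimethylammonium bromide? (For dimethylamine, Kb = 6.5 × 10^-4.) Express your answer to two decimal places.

pH = 5.87

(CH3)2NH2+ is the conjugate acid of the weak base (CH3)2NH.
Ka = Kw/Kb = 1.0×10^-14 / 6.5 × 10^-4 = 1.54 × 10^-11
From the ICE table, Ka = [H+]²/(0.117 − [H+]) = 1.54 × 10^-11.
Since Ka ≪ C₀, [H+] ≈ √(Ka·C₀) = 1.34 × 10^-6 M.
pH = −log(1.34 × 10^-6) = 5.87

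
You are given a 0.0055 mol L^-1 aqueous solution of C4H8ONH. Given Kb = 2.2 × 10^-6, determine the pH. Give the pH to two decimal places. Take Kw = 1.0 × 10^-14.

pH = 10.04

C4H8ONH + H2O ⇌ C4H8ONH2+ + OH-
Let x = [OH-] at equilibrium. Kb = x²/(0.0055 − x).
Since Kb ≪ C₀, x ≈ √(Kb·C₀) = 1.10 × 10^-4 M.
(x/C₀ = 2% < 5%, so the approximation holds.)
pOH = 3.96, so pH = 14.00 − pOH = 10.04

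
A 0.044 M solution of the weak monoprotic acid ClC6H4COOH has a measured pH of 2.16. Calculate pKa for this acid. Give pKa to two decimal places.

pKa = 2.89

[H+] = 10^(-2.16) = 6.92 × 10^-3 M
At equilibrium [HA] = 0.044 − 6.92 × 10^-3 = 3.71 × 10^-2 M
Ka = [H+][A-]/[HA] = (6.92 × 10^-3)² / 3.71 × 10^-2 = 1.29 × 10^-3
pKa = -log(1.29 × 10^-3) = 2.89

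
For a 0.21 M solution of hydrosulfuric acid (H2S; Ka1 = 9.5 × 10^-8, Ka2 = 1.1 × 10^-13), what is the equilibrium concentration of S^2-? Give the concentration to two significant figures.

First ionization gives [H+] ≈ [HS-] = 1.41 × 10^-4 M.
Second step: Ka2 = [H+][S^2-]/[HS-] ≈ [S^2-] (since [H+] ≈ [HS-]).
So [S^2-] ≈ Ka2.

1.1 × 10^-13 M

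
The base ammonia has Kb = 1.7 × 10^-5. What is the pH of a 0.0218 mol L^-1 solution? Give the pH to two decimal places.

NH3 + H2O ⇌ NH4+ + OH-
Kb = [OH-]²/(0.0218 − [OH-]) = 1.7 × 10^-5
Neglecting [OH-] in the denominator: [OH-] = √(1.7 × 10^-5 × 0.0218) = 6.09 × 10^-4 M
Check: 2.8% ionized — well under 5%, approximation valid.
pOH = 3.22, so pH = 14.00 − pOH = 10.78

pH = 10.78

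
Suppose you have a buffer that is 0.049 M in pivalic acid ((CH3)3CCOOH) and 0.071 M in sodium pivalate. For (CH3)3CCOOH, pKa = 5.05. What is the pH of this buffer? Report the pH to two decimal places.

Henderson–Hasselbalch: pH = pKa + log([(CH3)3CCOO-]/[(CH3)3CCOOH]) = 5.05 + log(0.071/0.049)
pH = 5.05 + (+0.161) = 5.21

pH = 5.21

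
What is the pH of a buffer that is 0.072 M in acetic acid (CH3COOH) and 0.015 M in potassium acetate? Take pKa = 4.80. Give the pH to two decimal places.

pH = 4.12

pH = pKa + log([A⁻]/[HA]) = 4.80 + log(0.015/0.072)
pH = 4.80 + (-0.681) = 4.12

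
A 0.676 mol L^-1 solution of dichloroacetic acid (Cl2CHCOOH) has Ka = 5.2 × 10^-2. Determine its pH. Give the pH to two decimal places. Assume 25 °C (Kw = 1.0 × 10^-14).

Cl2CHCOOH ⇌ Cl2CHCOO- + H+
Ka = [H+]²/(0.676 − [H+]) = 5.2 × 10^-2
[H+] is not negligible relative to C₀; solve [H+]² + 0.052·[H+] − 0.0352 = 0.
[H+] = [−0.052 + √(0.052² + 0.141)]/2 = 1.63 × 10^-1 M
pH = −log[H+] = −log(1.63 × 10^-1) = 0.79

pH = 0.79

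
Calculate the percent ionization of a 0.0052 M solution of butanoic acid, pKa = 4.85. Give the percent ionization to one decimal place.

5.1%

CH3(CH2)2COOH ⇌ CH3(CH2)2COO- + H+; let x = [H+] at equilibrium.
Ka = 10^(−4.85) = 1.41 × 10^-5
Ka = x²/(C₀ − x); solving the quadratic gives x = 2.64 × 10^-4 M.
Fraction ionized = 2.64 × 10^-4 / 0.0052 = 0.0508 → 5.1%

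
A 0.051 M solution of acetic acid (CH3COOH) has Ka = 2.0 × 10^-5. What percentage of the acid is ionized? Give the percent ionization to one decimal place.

CH3COOH ⇌ CH3COO- + H+; let x = [H+] at equilibrium.
x ≈ √(Ka·C₀) = √(2.0 × 10^-5 × 0.051) = 1.01 × 10^-3 M
% ionization = x/C₀ × 100% = 1.01 × 10^-3/0.051 × 100% = 2.0%

2.0%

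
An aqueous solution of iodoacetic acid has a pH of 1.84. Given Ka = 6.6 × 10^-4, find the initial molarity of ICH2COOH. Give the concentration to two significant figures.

[H+] = 10^(-1.84) = 1.45 × 10^-2 M = x
Ka = x²/(C₀ − x) ⇒ C₀ = x + x²/Ka
C₀ = 1.45 × 10^-2 + (1.45 × 10^-2)²/(6.6 × 10^-4) = 3.33 × 10^-1 M

C₀ = 3.3 × 10^-1 M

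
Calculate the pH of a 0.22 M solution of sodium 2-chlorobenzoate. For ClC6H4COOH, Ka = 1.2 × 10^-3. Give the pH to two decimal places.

ClC6H4COO- is the conjugate base of the weak acid ClC6H4COOH.
Kb = Kw/Ka = 1.0×10^-14 / 1.2 × 10^-3 = 8.33 × 10^-12
From the ICE table, Kb = [OH-]²/(0.22 − [OH-]) = 8.33 × 10^-12.
Since Kb ≪ C₀, [OH-] ≈ √(Kb·C₀) = 1.35 × 10^-6 M.
([OH-]/C₀ = 0.00062% < 5%, so the approximation holds.)
pOH = −log(1.35 × 10^-6) = 5.87; pH = 14.00 − 5.87 = 8.13

pH = 8.13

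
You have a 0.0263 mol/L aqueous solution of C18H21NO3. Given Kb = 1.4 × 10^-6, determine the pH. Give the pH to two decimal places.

C18H21NO3 + H2O ⇌ C18H22NO3+ + OH-
Kb = [OH-]²/(0.0263 − [OH-]) = 1.4 × 10^-6
Neglecting [OH-] in the denominator: [OH-] = √(1.4 × 10^-6 × 0.0263) = 1.92 × 10^-4 M
Check: 0.73% ionized — well under 5%, approximation valid.
pOH = 3.72, so pH = 14.00 − pOH = 10.28

pH = 10.28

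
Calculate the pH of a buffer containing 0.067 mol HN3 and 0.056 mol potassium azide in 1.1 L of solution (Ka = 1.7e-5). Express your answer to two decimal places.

pKa = −log(1.7 × 10^-5) = 4.770
pH = pKa + log([A⁻]/[HA]) = 4.770 + log(0.056/0.067)
pH = 4.770 + (-0.078) = 4.69

pH = 4.69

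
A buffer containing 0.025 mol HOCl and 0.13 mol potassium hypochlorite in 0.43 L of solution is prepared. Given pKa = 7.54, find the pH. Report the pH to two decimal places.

Using pH = pKa + log([base]/[acid]) with [base]/[acid] = 0.13/0.025:
pH = 7.54 + (+0.716) = 8.26

pH = 8.26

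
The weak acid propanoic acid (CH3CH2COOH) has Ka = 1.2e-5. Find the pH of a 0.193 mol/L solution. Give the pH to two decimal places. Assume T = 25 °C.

pH = 2.82

CH3CH2COOH ⇌ CH3CH2COO- + H+
From the ICE table, Ka = [H+]²/(0.193 − [H+]) = 1.2 × 10^-5.
Since Ka ≪ C₀, [H+] ≈ √(Ka·C₀) = 1.52 × 10^-3 M.
pH = −log[H+] = −log(1.52 × 10^-3) = 2.82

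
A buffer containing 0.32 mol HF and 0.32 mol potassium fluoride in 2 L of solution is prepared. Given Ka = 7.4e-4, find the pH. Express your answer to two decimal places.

pKa = −log(7.4 × 10^-4) = 3.131
pH = pKa + log([A⁻]/[HA]) = 3.131 + log(0.32/0.32)
pH = 3.131 + (+0.000) = 3.13

pH = 3.13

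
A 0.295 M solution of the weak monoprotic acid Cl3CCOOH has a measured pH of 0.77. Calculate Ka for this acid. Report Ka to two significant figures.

[H+] = 10^(-0.77) = 1.70 × 10^-1 M
At equilibrium [HA] = 0.295 − 1.70 × 10^-1 = 1.25 × 10^-1 M
Ka = [H+][A-]/[HA] = (1.70 × 10^-1)² / 1.25 × 10^-1 = 2.3 × 10^-1

Ka = 2.3 × 10^-1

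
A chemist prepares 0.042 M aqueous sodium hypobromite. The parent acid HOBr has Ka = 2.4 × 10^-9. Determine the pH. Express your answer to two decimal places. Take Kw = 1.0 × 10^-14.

OBr- is the conjugate base of the weak acid HOBr.
Kb = Kw/Ka = 1.0×10^-14 / 2.4 × 10^-9 = 4.17 × 10^-6
From the ICE table, Kb = x²/(0.042 − x) = 4.17 × 10^-6.
Assume x ≪ 0.042: x ≈ √(4.17 × 10^-6 × 0.042) = 4.18 × 10^-4 M
Check: 1% ionized — well under 5%, approximation valid.
pOH = −log(4.18 × 10^-4) = 3.38; pH = 14.00 − 3.38 = 10.62

pH = 10.62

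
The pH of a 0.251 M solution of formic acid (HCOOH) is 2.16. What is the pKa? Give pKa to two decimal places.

[H+] = 10^(-2.16) = 6.92 × 10^-3 M
At equilibrium [HA] = 0.251 − 6.92 × 10^-3 = 2.44 × 10^-1 M
Ka = [H+][A-]/[HA] = (6.92 × 10^-3)² / 2.44 × 10^-1 = 1.96 × 10^-4
pKa = -log(1.96 × 10^-4) = 3.71

pKa = 3.71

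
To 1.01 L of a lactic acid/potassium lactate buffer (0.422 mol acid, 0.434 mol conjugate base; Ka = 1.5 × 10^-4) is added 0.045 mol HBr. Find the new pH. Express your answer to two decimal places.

pH = 3.74

After neutralization: n(CH3CH(OH)COOH) = 0.467 mol, n(CH3CH(OH)COO-) = 0.389 mol.
pKa = −log(1.5 × 10^-4) = 3.824
Henderson–Hasselbalch with mole ratio 0.389/0.467: pH = 3.824 + (-0.079)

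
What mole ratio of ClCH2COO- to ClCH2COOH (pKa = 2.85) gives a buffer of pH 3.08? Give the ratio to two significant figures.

ratio = 1.7

pH = pKa + log(r) ⇒ log(r) = 3.08 − 2.85 = +0.23
r = [ClCH2COO-]/[ClCH2COOH] = 10^(+0.23) = 1.7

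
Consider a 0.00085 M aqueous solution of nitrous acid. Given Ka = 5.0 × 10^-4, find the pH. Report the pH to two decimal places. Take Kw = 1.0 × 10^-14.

pH = 3.35

HNO2 ⇌ NO2- + H+
Let x = [H+] at equilibrium. Ka = x²/(0.00085 − x).
Here C₀/Ka ≈ 1.7, so the small-x approximation fails. Use the quadratic:
x = (−Ka + √(Ka² + 4·Ka·C₀))/2 = 4.48 × 10^-4 M
pH = −log[H+] = −log(4.48 × 10^-4) = 3.35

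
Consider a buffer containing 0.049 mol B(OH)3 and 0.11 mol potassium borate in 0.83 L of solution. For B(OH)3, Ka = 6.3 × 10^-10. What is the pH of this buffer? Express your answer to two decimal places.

pKa = −log(6.3 × 10^-10) = 9.201
pH = pKa + log([A⁻]/[HA]) = 9.201 + log(0.11/0.049)
pH = 9.201 + (+0.351) = 9.55

pH = 9.55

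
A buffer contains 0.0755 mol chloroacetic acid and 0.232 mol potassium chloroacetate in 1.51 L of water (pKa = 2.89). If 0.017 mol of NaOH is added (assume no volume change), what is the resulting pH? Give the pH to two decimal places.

OH- converts ClCH2COOH to ClCH2COO-: ClCH2COOH → 0.0585 mol, ClCH2COO- → 0.249 mol.
Henderson–Hasselbalch with mole ratio 0.249/0.0585: pH = 2.89 + (+0.629)

pH = 3.52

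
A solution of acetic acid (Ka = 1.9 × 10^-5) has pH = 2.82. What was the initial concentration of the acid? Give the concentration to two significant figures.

[H+] = 10^(-2.82) = 1.51 × 10^-3 M = x
Ka = x²/(C₀ − x) ⇒ C₀ = x + x²/Ka
C₀ = 1.51 × 10^-3 + (1.51 × 10^-3)²/(1.9 × 10^-5) = 1.22 × 10^-1 M

C₀ = 1.2 × 10^-1 M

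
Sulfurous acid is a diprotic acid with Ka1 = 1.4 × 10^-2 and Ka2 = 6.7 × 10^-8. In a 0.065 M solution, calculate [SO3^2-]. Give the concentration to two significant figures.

First ionization gives [H+] ≈ [HSO3-] = 2.40 × 10^-2 M.
Second step: Ka2 = [H+][SO3^2-]/[HSO3-] ≈ [SO3^2-] (since [H+] ≈ [HSO3-]).
So [SO3^2-] ≈ Ka2.

6.7 × 10^-8 M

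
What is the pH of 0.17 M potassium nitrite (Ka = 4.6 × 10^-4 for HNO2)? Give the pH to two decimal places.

pH = 8.28

NO2- is the conjugate base of the weak acid HNO2.
Kb = Kw/Ka = 1.0×10^-14 / 4.6 × 10^-4 = 2.17 × 10^-11
Kb = [OH-]²/(0.17 − [OH-]) = 2.17 × 10^-11
Neglecting [OH-] in the denominator: [OH-] = √(2.17 × 10^-11 × 0.17) = 1.92 × 10^-6 M
pOH = −log(1.92 × 10^-6) = 5.72; pH = 14.00 − 5.72 = 8.28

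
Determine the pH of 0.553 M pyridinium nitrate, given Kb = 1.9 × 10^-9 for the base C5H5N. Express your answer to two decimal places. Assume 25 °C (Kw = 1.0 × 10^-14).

pH = 2.77

C5H5NH+ is the conjugate acid of the weak base C5H5N.
Ka = Kw/Kb = 1.0×10^-14 / 1.9 × 10^-9 = 5.26 × 10^-6
From the ICE table, Ka = [H+]²/(0.553 − [H+]) = 5.26 × 10^-6.
Assume [H+] ≪ 0.553: [H+] ≈ √(5.26 × 10^-6 × 0.553) = 1.71 × 10^-3 M
Check: 0.31% ionized — well under 5%, approximation valid.
pH = −log[H+] = −log(1.71 × 10^-3) = 2.77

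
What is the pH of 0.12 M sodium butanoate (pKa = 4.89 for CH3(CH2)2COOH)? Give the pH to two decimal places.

CH3(CH2)2COO- is the conjugate base of the weak acid CH3(CH2)2COOH.
Ka = 10^(−4.89) = 1.29 × 10^-5
Kb = Kw/Ka = 1.0×10^-14 / 1.29 × 10^-5 = 7.75 × 10^-10
Kb = [OH-]²/(0.12 − [OH-]) = 7.75 × 10^-10
Since Kb ≪ C₀, [OH-] ≈ √(Kb·C₀) = 9.64 × 10^-6 M.
Check: 0.008% ionized — well under 5%, approximation valid.
pOH = 5.02, so pH = 14.00 − pOH = 8.98

pH = 8.98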